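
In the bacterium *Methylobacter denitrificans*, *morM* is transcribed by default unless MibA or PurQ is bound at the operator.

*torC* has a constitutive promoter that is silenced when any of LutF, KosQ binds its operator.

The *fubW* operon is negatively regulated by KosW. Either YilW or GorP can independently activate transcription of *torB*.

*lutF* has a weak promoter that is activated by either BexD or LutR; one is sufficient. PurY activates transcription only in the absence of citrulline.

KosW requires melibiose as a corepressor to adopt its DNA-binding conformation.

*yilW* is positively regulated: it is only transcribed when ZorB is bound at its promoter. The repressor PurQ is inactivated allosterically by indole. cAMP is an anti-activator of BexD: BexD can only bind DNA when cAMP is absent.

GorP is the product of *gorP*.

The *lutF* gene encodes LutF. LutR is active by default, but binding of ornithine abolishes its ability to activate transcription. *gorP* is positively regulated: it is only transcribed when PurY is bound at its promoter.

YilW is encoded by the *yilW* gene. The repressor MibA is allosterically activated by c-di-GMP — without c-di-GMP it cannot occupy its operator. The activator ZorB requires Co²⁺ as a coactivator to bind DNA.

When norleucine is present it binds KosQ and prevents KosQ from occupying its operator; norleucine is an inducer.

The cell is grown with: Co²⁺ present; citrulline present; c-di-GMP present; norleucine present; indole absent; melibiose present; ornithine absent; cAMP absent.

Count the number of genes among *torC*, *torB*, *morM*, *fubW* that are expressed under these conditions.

1

cAMP is absent, so BexD is active.
Ornithine is absent, so LutR is active.
Activator BexD is present, so *lutF* is transcribed.
So LutF is produced and active.
Norleucine is present, so KosQ is inactive.
With repressor LutF bound, *torC* is not transcribed.
→ *torC* is OFF.
Co²⁺ is present, so ZorB is active.
No repressor is bound and ZorB is active, so *yilW* is transcribed.
So YilW is produced and active.
Citrulline is present, so PurY is inactive.
Required activator PurY is absent, so *gorP* is not transcribed.
So GorP is not produced.
Activator YilW is present, so *torB* is transcribed.
→ *torB* is ON.
c-di-GMP is present, so MibA is active.
Indole is absent, so PurQ is active.
With repressor MibA bound, *morM* is not transcribed.
→ *morM* is OFF.
Melibiose is present, so KosW is active.
With repressor KosW bound, *fubW* is not transcribed.
→ *fubW* is OFF.
1 of the 4 genes is transcribed.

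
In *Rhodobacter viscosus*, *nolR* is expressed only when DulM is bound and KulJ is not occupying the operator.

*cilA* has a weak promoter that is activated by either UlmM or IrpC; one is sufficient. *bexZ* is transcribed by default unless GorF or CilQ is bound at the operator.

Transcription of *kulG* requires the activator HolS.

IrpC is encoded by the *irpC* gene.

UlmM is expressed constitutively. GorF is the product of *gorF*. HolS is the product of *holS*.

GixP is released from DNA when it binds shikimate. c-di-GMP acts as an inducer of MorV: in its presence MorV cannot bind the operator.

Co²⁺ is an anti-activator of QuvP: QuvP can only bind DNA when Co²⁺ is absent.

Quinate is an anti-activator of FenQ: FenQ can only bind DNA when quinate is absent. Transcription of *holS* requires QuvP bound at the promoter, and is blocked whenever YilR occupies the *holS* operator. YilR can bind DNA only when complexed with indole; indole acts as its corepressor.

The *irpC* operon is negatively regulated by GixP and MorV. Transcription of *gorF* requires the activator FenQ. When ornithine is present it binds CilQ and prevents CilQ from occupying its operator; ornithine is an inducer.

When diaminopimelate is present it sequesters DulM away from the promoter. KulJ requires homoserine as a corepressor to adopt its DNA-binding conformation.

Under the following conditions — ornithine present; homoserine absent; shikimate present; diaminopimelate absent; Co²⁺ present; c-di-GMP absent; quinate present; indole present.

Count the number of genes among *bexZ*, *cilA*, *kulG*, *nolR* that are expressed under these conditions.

3

Quinate is present, so FenQ is inactive.
Required activator FenQ is absent, so *gorF* is not transcribed.
So GorF is not produced.
Ornithine is present, so CilQ is inactive.
With no repressor bound, *bexZ* is transcribed.
→ *bexZ* is ON.
UlmM is produced constitutively and is active.
Shikimate is present, so GixP is inactive.
c-di-GMP is absent, so MorV is active.
With repressor MorV bound, *irpC* is not transcribed.
So IrpC is not produced.
Activator UlmM is present, so *cilA* is transcribed.
→ *cilA* is ON.
Indole is present, so YilR is active.
Co²⁺ is present, so QuvP is inactive.
With repressor YilR bound, *holS* is not transcribed.
So HolS is not produced.
Required activator HolS is absent, so *kulG* is not transcribed.
→ *kulG* is OFF.
Homoserine is absent, so KulJ is inactive.
Diaminopimelate is absent, so DulM is active.
No repressor is bound and DulM is active, so *nolR* is transcribed.
→ *nolR* is ON.
3 of the 4 genes are transcribed.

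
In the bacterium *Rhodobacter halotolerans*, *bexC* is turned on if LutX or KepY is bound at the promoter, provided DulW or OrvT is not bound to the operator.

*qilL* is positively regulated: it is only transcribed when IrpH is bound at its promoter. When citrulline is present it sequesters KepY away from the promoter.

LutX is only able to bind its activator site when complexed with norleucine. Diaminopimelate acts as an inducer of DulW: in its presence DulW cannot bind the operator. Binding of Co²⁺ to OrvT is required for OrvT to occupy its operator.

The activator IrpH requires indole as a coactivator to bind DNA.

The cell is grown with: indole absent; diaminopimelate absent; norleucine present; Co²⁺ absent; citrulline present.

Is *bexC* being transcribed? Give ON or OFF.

OFF

Norleucine is present, so LutX is active.
Diaminopimelate is absent, so DulW is active.
Co²⁺ is absent, so OrvT is inactive.
Citrulline is present, so KepY is inactive.
With repressor DulW bound, *bexC* is not transcribed.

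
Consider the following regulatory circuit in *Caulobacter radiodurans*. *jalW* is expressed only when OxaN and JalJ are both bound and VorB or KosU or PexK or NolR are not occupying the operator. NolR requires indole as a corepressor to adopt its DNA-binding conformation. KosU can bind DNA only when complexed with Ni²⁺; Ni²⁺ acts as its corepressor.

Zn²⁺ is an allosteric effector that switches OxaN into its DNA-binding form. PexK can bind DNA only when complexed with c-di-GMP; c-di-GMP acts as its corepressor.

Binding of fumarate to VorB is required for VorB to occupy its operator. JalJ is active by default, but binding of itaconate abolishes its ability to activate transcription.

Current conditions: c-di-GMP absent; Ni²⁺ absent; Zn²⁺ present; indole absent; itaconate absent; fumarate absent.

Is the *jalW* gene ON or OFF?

ON

Fumarate is absent, so VorB is inactive.
Ni²⁺ is absent, so KosU is inactive.
Zn²⁺ is present, so OxaN is active.
Itaconate is absent, so JalJ is active.
c-di-GMP is absent, so PexK is inactive.
Indole is absent, so NolR is inactive.
No repressor is bound and OxaN and JalJ are active, so *jalW* is transcribed.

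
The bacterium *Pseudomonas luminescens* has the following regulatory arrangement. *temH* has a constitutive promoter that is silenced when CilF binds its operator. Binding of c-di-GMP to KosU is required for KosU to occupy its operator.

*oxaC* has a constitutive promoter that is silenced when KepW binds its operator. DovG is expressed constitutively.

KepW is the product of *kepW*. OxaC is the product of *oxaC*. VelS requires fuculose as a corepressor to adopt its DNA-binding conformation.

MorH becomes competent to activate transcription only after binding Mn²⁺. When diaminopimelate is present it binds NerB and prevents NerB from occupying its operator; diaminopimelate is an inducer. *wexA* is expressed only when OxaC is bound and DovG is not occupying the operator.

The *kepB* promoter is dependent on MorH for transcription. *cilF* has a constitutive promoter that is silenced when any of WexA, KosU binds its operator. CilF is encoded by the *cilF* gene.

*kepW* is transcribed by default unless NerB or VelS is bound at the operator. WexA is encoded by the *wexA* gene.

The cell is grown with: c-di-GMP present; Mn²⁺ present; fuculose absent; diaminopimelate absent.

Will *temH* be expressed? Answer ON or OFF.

Diaminopimelate is absent, so NerB is active.
Fuculose is absent, so VelS is inactive.
With repressor NerB bound, *kepW* is not transcribed.
So KepW is not produced.
With no repressor bound, *oxaC* is transcribed.
So OxaC is produced and active.
DovG is produced constitutively and is active.
With repressor DovG bound, *wexA* is not transcribed.
So WexA is not produced.
c-di-GMP is present, so KosU is active.
With repressor KosU bound, *cilF* is not transcribed.
So CilF is not produced.
With no repressor bound, *temH* is transcribed.

ON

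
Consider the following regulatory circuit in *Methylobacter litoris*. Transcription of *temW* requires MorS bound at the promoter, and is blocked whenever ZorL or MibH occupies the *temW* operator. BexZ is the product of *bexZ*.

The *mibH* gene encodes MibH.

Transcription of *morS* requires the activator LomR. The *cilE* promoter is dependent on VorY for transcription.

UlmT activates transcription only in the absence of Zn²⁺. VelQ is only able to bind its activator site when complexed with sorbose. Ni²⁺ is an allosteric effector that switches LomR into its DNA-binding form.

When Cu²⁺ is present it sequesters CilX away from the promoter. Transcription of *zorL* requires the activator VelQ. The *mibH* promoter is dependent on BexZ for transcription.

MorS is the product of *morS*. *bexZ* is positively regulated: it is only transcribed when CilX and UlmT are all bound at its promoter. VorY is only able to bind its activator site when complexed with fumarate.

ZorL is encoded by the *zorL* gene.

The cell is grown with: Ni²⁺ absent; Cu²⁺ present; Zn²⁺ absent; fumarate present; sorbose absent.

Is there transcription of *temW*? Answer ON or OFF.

Sorbose is absent, so VelQ is inactive.
Required activator VelQ is absent, so *zorL* is not transcribed.
So ZorL is not produced.
Ni²⁺ is absent, so LomR is inactive.
Required activator LomR is absent, so *morS* is not transcribed.
So MorS is not produced.
Cu²⁺ is present, so CilX is inactive.
Zn²⁺ is absent, so UlmT is active.
Required activator CilX is absent, so *bexZ* is not transcribed.
So BexZ is not produced.
Required activator BexZ is absent, so *mibH* is not transcribed.
So MibH is not produced.
Required activator MorS is absent, so *temW* is not transcribed.

OFF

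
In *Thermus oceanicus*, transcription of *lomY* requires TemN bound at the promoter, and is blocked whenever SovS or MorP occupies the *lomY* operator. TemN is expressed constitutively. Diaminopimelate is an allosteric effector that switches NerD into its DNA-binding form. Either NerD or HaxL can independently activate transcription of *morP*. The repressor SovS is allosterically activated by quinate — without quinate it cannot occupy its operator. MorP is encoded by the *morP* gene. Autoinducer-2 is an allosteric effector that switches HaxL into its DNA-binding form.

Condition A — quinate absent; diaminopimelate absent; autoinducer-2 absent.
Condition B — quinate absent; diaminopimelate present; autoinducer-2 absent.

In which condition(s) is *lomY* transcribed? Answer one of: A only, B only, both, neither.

Condition A:
Quinate is absent, so SovS is inactive.
Diaminopimelate is absent, so NerD is inactive.
Autoinducer-2 is absent, so HaxL is inactive.
No activator is available at the *morP* promoter, so *morP* is not transcribed.
So MorP is not produced.
TemN is produced constitutively and is active.
No repressor is bound and TemN is active, so *lomY* is transcribed.
→ *lomY* is ON in A.
Condition B:
Quinate is absent, so SovS is inactive.
Diaminopimelate is present, so NerD is active.
Autoinducer-2 is absent, so HaxL is inactive.
Activator NerD is present, so *morP* is transcribed.
So MorP is produced and active.
TemN is produced constitutively and is active.
With repressor MorP bound, *lomY* is not transcribed.
→ *lomY* is OFF in B.

A only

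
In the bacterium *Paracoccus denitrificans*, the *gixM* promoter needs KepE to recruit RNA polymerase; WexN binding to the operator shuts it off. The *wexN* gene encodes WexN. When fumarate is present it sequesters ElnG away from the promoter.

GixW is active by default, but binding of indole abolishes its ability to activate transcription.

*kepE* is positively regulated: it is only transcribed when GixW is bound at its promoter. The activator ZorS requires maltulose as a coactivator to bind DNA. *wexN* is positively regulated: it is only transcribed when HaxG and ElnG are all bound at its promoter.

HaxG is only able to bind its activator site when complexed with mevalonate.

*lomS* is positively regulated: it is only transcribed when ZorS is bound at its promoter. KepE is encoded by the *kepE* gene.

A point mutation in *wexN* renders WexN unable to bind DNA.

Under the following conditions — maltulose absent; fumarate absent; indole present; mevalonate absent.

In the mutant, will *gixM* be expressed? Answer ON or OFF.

OFF

WexN is non-functional in this strain, so it has no effect.
Indole is present, so GixW is inactive.
Required activator GixW is absent, so *kepE* is not transcribed.
So KepE is not produced.
Required activator KepE is absent, so *gixM* is not transcribed.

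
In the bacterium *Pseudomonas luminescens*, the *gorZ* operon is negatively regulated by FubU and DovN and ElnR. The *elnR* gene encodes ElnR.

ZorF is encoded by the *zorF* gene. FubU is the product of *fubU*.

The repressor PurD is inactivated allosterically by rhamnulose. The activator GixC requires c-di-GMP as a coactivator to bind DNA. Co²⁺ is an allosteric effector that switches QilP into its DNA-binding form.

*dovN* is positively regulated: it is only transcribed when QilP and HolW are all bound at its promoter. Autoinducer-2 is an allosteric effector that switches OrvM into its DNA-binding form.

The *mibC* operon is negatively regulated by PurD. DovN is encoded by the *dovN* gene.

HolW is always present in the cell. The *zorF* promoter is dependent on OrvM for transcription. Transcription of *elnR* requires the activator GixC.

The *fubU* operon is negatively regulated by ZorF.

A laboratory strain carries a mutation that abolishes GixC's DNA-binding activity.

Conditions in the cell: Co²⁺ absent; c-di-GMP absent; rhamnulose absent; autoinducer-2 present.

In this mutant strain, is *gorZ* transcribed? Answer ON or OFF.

Autoinducer-2 is present, so OrvM is active.
No repressor is bound and OrvM is active, so *zorF* is transcribed.
So ZorF is produced and active.
With repressor ZorF bound, *fubU* is not transcribed.
So FubU is not produced.
Co²⁺ is absent, so QilP is inactive.
HolW is produced constitutively and is active.
Required activator QilP is absent, so *dovN* is not transcribed.
So DovN is not produced.
GixC is non-functional in this strain, so it has no effect.
Required activator GixC is absent, so *elnR* is not transcribed.
So ElnR is not produced.
With no repressor bound, *gorZ* is transcribed.

ON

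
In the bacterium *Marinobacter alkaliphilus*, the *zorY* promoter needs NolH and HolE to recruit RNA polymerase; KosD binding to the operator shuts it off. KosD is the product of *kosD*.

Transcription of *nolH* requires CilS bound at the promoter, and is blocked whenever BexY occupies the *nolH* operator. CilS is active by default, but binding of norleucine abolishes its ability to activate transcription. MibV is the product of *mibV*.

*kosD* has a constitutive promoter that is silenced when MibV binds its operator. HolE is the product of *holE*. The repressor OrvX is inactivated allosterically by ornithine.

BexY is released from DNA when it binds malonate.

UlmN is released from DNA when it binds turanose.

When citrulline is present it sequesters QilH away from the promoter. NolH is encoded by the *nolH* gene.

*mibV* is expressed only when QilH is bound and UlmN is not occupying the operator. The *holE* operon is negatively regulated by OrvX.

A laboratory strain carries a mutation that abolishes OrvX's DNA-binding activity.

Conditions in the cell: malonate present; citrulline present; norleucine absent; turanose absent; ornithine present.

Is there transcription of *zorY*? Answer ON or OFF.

Malonate is present, so BexY is inactive.
Norleucine is absent, so CilS is active.
No repressor is bound and CilS is active, so *nolH* is transcribed.
So NolH is produced and active.
OrvX is non-functional in this strain, so it has no effect.
With no repressor bound, *holE* is transcribed.
So HolE is produced and active.
Citrulline is present, so QilH is inactive.
Turanose is absent, so UlmN is active.
With repressor UlmN bound, *mibV* is not transcribed.
So MibV is not produced.
With no repressor bound, *kosD* is transcribed.
So KosD is produced and active.
With repressor KosD bound, *zorY* is not transcribed.

OFF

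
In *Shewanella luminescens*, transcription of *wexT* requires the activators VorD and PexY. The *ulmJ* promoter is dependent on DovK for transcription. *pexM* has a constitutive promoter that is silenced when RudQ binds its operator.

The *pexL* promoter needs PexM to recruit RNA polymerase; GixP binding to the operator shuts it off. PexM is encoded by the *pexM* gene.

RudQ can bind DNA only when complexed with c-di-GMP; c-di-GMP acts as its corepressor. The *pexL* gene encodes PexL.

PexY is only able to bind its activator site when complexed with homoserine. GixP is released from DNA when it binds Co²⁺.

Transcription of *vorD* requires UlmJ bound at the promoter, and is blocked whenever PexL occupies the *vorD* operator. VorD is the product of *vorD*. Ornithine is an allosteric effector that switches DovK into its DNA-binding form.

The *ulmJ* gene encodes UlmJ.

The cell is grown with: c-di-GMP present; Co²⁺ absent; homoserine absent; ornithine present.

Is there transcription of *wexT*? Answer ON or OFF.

OFF

c-di-GMP is present, so RudQ is active.
With repressor RudQ bound, *pexM* is not transcribed.
So PexM is not produced.
Co²⁺ is absent, so GixP is active.
With repressor GixP bound, *pexL* is not transcribed.
So PexL is not produced.
Ornithine is present, so DovK is active.
No repressor is bound and DovK is active, so *ulmJ* is transcribed.
So UlmJ is produced and active.
No repressor is bound and UlmJ is active, so *vorD* is transcribed.
So VorD is produced and active.
Homoserine is absent, so PexY is inactive.
Required activator PexY is absent, so *wexT* is not transcribed.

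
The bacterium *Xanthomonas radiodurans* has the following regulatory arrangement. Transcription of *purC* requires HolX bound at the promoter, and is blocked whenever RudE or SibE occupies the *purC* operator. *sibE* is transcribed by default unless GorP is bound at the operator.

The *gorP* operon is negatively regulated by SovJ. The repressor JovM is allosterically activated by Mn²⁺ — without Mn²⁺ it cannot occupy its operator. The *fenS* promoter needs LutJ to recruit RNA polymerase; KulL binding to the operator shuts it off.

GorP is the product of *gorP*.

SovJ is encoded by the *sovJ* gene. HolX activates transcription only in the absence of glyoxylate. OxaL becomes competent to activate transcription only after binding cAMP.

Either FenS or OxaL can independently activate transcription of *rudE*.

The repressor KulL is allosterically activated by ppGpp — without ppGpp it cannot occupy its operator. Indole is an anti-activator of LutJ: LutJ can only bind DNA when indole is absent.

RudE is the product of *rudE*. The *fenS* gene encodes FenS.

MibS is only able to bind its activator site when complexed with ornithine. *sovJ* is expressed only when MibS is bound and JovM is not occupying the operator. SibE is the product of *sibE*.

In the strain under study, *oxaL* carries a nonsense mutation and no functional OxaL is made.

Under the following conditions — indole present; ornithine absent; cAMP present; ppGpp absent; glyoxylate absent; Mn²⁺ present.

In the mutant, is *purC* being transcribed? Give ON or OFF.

Glyoxylate is absent, so HolX is active.
ppGpp is absent, so KulL is inactive.
Indole is present, so LutJ is inactive.
Required activator LutJ is absent, so *fenS* is not transcribed.
So FenS is not produced.
OxaL is non-functional in this strain, so it has no effect.
No activator is available at the *rudE* promoter, so *rudE* is not transcribed.
So RudE is not produced.
Mn²⁺ is present, so JovM is active.
Ornithine is absent, so MibS is inactive.
With repressor JovM bound, *sovJ* is not transcribed.
So SovJ is not produced.
With no repressor bound, *gorP* is transcribed.
So GorP is produced and active.
With repressor GorP bound, *sibE* is not transcribed.
So SibE is not produced.
No repressor is bound and HolX is active, so *purC* is transcribed.

ON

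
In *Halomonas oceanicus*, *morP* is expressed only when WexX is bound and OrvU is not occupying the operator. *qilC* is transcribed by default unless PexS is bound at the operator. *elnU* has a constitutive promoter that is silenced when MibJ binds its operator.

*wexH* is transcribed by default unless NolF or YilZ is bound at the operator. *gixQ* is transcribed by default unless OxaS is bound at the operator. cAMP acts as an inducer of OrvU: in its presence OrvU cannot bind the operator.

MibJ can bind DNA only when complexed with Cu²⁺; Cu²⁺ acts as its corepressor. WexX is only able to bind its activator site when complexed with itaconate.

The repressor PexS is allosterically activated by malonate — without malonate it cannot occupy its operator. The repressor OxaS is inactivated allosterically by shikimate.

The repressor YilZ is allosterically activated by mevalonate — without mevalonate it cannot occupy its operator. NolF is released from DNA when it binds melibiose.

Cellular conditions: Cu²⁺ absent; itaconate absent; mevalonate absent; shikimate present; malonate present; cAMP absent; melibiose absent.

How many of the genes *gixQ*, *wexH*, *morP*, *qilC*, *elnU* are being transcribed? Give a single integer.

Shikimate is present, so OxaS is inactive.
With no repressor bound, *gixQ* is transcribed.
→ *gixQ* is ON.
Melibiose is absent, so NolF is active.
Mevalonate is absent, so YilZ is inactive.
With repressor NolF bound, *wexH* is not transcribed.
→ *wexH* is OFF.
cAMP is absent, so OrvU is active.
Itaconate is absent, so WexX is inactive.
With repressor OrvU bound, *morP* is not transcribed.
→ *morP* is OFF.
Malonate is present, so PexS is active.
With repressor PexS bound, *qilC* is not transcribed.
→ *qilC* is OFF.
Cu²⁺ is absent, so MibJ is inactive.
With no repressor bound, *elnU* is transcribed.
→ *elnU* is ON.
2 of the 5 genes are transcribed.

2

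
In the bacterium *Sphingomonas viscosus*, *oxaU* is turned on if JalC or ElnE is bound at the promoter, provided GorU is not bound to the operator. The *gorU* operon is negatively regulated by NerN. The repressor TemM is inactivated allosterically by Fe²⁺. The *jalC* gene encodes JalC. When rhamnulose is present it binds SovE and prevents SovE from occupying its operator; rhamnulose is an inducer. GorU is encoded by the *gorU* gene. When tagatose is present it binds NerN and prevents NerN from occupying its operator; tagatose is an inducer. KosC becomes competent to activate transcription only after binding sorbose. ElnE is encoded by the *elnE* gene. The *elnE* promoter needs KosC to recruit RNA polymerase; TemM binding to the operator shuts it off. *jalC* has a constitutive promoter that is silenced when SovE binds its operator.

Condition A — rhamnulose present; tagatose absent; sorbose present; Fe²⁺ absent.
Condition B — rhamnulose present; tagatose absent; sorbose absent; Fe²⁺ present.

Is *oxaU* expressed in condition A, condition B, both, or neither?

Condition A:
Rhamnulose is present, so SovE is inactive.
With no repressor bound, *jalC* is transcribed.
So JalC is produced and active.
Tagatose is absent, so NerN is active.
With repressor NerN bound, *gorU* is not transcribed.
So GorU is not produced.
Sorbose is present, so KosC is active.
Fe²⁺ is absent, so TemM is active.
With repressor TemM bound, *elnE* is not transcribed.
So ElnE is not produced.
Activator JalC is present, so *oxaU* is transcribed.
→ *oxaU* is ON in A.
Condition B:
Rhamnulose is present, so SovE is inactive.
With no repressor bound, *jalC* is transcribed.
So JalC is produced and active.
Tagatose is absent, so NerN is active.
With repressor NerN bound, *gorU* is not transcribed.
So GorU is not produced.
Sorbose is absent, so KosC is inactive.
Fe²⁺ is present, so TemM is inactive.
Required activator KosC is absent, so *elnE* is not transcribed.
So ElnE is not produced.
Activator JalC is present, so *oxaU* is transcribed.
→ *oxaU* is ON in B.

both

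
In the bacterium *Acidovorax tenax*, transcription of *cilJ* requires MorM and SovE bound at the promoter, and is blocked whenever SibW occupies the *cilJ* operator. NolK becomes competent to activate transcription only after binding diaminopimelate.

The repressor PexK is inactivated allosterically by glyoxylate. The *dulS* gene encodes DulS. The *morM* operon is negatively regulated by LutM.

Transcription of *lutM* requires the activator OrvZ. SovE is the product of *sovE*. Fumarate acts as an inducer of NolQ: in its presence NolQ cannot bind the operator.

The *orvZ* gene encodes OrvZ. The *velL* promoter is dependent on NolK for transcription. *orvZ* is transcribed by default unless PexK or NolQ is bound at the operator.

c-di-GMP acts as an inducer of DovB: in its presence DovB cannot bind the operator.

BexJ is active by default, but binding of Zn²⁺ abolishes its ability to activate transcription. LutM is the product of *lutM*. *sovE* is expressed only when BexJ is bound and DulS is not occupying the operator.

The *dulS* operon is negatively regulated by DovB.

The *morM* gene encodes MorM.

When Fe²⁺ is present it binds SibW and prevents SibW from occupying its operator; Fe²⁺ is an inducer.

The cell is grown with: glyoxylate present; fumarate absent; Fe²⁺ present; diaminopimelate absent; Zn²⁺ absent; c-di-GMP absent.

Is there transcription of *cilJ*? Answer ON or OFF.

ON

Glyoxylate is present, so PexK is inactive.
Fumarate is absent, so NolQ is active.
With repressor NolQ bound, *orvZ* is not transcribed.
So OrvZ is not produced.
Required activator OrvZ is absent, so *lutM* is not transcribed.
So LutM is not produced.
With no repressor bound, *morM* is transcribed.
So MorM is produced and active.
Zn²⁺ is absent, so BexJ is active.
c-di-GMP is absent, so DovB is active.
With repressor DovB bound, *dulS* is not transcribed.
So DulS is not produced.
No repressor is bound and BexJ is active, so *sovE* is transcribed.
So SovE is produced and active.
Fe²⁺ is present, so SibW is inactive.
No repressor is bound and MorM and SovE are active, so *cilJ* is transcribed.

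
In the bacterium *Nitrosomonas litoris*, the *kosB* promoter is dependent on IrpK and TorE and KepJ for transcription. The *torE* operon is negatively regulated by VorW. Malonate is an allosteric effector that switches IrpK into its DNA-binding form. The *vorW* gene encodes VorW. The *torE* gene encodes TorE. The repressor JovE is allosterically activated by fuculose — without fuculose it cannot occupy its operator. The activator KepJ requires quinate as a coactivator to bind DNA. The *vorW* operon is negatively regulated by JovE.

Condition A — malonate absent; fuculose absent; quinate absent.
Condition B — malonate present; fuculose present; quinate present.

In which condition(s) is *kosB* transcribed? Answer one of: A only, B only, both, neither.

B only

Condition A:
Malonate is absent, so IrpK is inactive.
Fuculose is absent, so JovE is inactive.
With no repressor bound, *vorW* is transcribed.
So VorW is produced and active.
With repressor VorW bound, *torE* is not transcribed.
So TorE is not produced.
Quinate is absent, so KepJ is inactive.
Required activator IrpK is absent, so *kosB* is not transcribed.
→ *kosB* is OFF in A.
Condition B:
Malonate is present, so IrpK is active.
Fuculose is present, so JovE is active.
With repressor JovE bound, *vorW* is not transcribed.
So VorW is not produced.
With no repressor bound, *torE* is transcribed.
So TorE is produced and active.
Quinate is present, so KepJ is active.
No repressor is bound and IrpK and TorE and KepJ are active, so *kosB* is transcribed.
→ *kosB* is ON in B.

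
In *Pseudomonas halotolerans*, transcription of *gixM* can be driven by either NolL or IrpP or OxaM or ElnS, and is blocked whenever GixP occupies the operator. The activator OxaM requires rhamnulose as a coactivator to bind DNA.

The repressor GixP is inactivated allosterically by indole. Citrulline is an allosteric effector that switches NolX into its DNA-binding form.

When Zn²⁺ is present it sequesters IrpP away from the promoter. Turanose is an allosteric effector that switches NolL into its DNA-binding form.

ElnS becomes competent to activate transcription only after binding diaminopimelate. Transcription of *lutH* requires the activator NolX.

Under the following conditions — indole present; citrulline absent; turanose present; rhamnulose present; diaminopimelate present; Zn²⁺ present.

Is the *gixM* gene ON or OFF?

Turanose is present, so NolL is active.
Zn²⁺ is present, so IrpP is inactive.
Indole is present, so GixP is inactive.
Rhamnulose is present, so OxaM is active.
Diaminopimelate is present, so ElnS is active.
Activator NolL is present, so *gixM* is transcribed.

ON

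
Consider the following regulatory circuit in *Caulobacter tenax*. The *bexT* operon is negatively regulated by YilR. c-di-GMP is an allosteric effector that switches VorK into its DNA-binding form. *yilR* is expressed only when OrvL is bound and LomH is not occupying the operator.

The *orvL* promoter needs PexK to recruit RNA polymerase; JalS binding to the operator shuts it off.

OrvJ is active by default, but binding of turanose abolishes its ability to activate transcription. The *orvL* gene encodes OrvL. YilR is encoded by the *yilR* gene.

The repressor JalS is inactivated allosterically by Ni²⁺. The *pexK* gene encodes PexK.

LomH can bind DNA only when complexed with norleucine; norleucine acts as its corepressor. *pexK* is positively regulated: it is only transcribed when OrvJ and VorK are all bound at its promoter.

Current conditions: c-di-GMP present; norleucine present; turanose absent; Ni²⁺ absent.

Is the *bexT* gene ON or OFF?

Turanose is absent, so OrvJ is active.
c-di-GMP is present, so VorK is active.
No repressor is bound and OrvJ and VorK are active, so *pexK* is transcribed.
So PexK is produced and active.
Ni²⁺ is absent, so JalS is active.
With repressor JalS bound, *orvL* is not transcribed.
So OrvL is not produced.
Norleucine is present, so LomH is active.
With repressor LomH bound, *yilR* is not transcribed.
So YilR is not produced.
With no repressor bound, *bexT* is transcribed.

ON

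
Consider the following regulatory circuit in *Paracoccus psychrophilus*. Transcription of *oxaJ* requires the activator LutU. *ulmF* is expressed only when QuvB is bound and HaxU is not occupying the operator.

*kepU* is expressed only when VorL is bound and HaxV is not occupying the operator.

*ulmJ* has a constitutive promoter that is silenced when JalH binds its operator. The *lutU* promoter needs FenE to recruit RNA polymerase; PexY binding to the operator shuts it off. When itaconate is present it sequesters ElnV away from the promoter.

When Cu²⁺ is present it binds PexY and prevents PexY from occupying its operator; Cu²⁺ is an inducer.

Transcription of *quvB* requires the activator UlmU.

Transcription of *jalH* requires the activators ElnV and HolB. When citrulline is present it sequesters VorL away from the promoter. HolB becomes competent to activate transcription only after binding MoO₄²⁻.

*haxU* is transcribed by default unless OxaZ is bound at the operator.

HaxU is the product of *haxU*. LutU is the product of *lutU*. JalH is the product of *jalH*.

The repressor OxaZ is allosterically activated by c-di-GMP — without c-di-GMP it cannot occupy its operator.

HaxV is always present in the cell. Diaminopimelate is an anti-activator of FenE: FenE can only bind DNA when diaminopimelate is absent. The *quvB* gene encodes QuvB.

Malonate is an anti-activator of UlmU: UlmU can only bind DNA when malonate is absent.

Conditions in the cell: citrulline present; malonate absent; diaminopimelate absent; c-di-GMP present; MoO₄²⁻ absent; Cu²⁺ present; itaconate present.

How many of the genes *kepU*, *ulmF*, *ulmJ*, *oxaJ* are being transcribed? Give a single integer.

3

HaxV is produced constitutively and is active.
Citrulline is present, so VorL is inactive.
With repressor HaxV bound, *kepU* is not transcribed.
→ *kepU* is OFF.
c-di-GMP is present, so OxaZ is active.
With repressor OxaZ bound, *haxU* is not transcribed.
So HaxU is not produced.
Malonate is absent, so UlmU is active.
No repressor is bound and UlmU is active, so *quvB* is transcribed.
So QuvB is produced and active.
No repressor is bound and QuvB is active, so *ulmF* is transcribed.
→ *ulmF* is ON.
Itaconate is present, so ElnV is inactive.
MoO₄²⁻ is absent, so HolB is inactive.
Required activator ElnV is absent, so *jalH* is not transcribed.
So JalH is not produced.
With no repressor bound, *ulmJ* is transcribed.
→ *ulmJ* is ON.
Cu²⁺ is present, so PexY is inactive.
Diaminopimelate is absent, so FenE is active.
No repressor is bound and FenE is active, so *lutU* is transcribed.
So LutU is produced and active.
No repressor is bound and LutU is active, so *oxaJ* is transcribed.
→ *oxaJ* is ON.
3 of the 4 genes are transcribed.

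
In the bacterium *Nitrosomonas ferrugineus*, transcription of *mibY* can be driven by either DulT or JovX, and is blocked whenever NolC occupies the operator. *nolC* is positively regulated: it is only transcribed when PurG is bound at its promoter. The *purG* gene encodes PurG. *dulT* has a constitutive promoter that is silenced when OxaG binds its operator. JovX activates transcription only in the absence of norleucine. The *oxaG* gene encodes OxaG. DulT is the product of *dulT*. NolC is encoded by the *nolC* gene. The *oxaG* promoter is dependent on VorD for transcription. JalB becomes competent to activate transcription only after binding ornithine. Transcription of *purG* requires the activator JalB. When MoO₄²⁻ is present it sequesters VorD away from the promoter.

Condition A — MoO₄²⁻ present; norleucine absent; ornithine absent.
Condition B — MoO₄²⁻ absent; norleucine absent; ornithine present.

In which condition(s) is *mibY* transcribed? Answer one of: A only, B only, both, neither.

A only

Condition A:
MoO₄²⁻ is present, so VorD is inactive.
Required activator VorD is absent, so *oxaG* is not transcribed.
So OxaG is not produced.
With no repressor bound, *dulT* is transcribed.
So DulT is produced and active.
Norleucine is absent, so JovX is active.
Ornithine is absent, so JalB is inactive.
Required activator JalB is absent, so *purG* is not transcribed.
So PurG is not produced.
Required activator PurG is absent, so *nolC* is not transcribed.
So NolC is not produced.
Activator DulT is present, so *mibY* is transcribed.
→ *mibY* is ON in A.
Condition B:
MoO₄²⁻ is absent, so VorD is active.
No repressor is bound and VorD is active, so *oxaG* is transcribed.
So OxaG is produced and active.
With repressor OxaG bound, *dulT* is not transcribed.
So DulT is not produced.
Norleucine is absent, so JovX is active.
Ornithine is present, so JalB is active.
No repressor is bound and JalB is active, so *purG* is transcribed.
So PurG is produced and active.
No repressor is bound and PurG is active, so *nolC* is transcribed.
So NolC is produced and active.
With repressor NolC bound, *mibY* is not transcribed.
→ *mibY* is OFF in B.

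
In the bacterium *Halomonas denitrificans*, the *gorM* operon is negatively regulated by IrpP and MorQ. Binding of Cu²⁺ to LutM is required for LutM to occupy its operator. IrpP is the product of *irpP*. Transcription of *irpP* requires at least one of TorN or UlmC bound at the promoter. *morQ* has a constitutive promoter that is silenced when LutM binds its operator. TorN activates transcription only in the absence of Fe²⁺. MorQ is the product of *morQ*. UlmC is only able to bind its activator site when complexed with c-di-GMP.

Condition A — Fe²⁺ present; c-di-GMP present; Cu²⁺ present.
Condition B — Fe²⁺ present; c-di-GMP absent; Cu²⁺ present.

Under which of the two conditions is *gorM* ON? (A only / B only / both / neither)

B only

Condition A:
Fe²⁺ is present, so TorN is inactive.
c-di-GMP is present, so UlmC is active.
Activator UlmC is present, so *irpP* is transcribed.
So IrpP is produced and active.
Cu²⁺ is present, so LutM is active.
With repressor LutM bound, *morQ* is not transcribed.
So MorQ is not produced.
With repressor IrpP bound, *gorM* is not transcribed.
→ *gorM* is OFF in A.
Condition B:
Fe²⁺ is present, so TorN is inactive.
c-di-GMP is absent, so UlmC is inactive.
No activator is available at the *irpP* promoter, so *irpP* is not transcribed.
So IrpP is not produced.
Cu²⁺ is present, so LutM is active.
With repressor LutM bound, *morQ* is not transcribed.
So MorQ is not produced.
With no repressor bound, *gorM* is transcribed.
→ *gorM* is ON in B.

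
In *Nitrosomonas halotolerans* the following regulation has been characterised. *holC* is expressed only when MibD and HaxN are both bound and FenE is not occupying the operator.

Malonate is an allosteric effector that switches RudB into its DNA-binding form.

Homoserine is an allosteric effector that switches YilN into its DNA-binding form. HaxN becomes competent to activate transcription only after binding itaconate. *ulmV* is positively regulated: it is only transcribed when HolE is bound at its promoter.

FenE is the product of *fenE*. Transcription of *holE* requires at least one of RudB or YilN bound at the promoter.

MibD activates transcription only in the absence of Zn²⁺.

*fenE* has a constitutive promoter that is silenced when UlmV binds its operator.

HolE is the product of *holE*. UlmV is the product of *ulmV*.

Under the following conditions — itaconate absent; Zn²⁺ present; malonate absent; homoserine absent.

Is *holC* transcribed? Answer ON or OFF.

OFF

Zn²⁺ is present, so MibD is inactive.
Malonate is absent, so RudB is inactive.
Homoserine is absent, so YilN is inactive.
No activator is available at the *holE* promoter, so *holE* is not transcribed.
So HolE is not produced.
Required activator HolE is absent, so *ulmV* is not transcribed.
So UlmV is not produced.
With no repressor bound, *fenE* is transcribed.
So FenE is produced and active.
Itaconate is absent, so HaxN is inactive.
With repressor FenE bound, *holC* is not transcribed.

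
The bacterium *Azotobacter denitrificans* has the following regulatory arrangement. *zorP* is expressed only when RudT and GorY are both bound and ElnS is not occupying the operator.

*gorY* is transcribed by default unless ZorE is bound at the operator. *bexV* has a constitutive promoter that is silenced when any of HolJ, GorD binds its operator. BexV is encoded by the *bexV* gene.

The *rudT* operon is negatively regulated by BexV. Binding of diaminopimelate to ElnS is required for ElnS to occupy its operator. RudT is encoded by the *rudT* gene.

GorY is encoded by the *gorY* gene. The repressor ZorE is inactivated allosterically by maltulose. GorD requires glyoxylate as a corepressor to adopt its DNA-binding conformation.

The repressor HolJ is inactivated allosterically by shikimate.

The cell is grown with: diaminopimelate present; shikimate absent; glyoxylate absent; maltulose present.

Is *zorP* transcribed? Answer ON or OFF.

Diaminopimelate is present, so ElnS is active.
Shikimate is absent, so HolJ is active.
Glyoxylate is absent, so GorD is inactive.
With repressor HolJ bound, *bexV* is not transcribed.
So BexV is not produced.
With no repressor bound, *rudT* is transcribed.
So RudT is produced and active.
Maltulose is present, so ZorE is inactive.
With no repressor bound, *gorY* is transcribed.
So GorY is produced and active.
With repressor ElnS bound, *zorP* is not transcribed.

OFF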